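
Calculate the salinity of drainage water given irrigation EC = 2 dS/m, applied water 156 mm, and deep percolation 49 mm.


EC_dw = EC_iw * D_iw / D_dw
EC_dw = 2 * 156 / 49
EC_dw = 312 / 49

6.3673 dS/m


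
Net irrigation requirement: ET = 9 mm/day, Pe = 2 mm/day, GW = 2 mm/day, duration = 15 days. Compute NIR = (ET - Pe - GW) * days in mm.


Daily deficit = ET - Pe - GW = 9 - 2 - 2 = 5 mm/day
NIR = 5 * 15 = 75 mm

75.0000 mm


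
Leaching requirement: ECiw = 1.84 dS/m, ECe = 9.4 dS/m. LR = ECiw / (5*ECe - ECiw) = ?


LR = ECiw / (5*ECe - ECiw)
LR = 1.84 / (5*9.4 - 1.84)
LR = 1.84 / 45.1600

0.0407


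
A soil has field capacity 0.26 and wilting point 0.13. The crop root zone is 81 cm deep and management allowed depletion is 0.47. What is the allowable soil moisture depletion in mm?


SMD = (FC - PWP) * d * MAD * 10
SMD = (0.26 - 0.13) * 81 * 0.47 * 10
SMD = 0.1300 * 81 * 0.47 * 10

49.4910 mm


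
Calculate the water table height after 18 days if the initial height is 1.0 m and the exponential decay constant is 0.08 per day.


m = m0 * exp(-k*t)
m = 1.0 * exp(-0.08 * 18)
m = 1.0 * exp(-1.4400)

0.2369 m


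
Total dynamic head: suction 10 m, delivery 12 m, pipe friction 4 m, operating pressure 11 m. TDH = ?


TDH = Hs + Hd + hf + Hp = 10 + 12 + 4 + 11 = 37

37 m


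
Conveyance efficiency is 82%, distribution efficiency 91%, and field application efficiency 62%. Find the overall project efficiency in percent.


Ec = 0.82, Eb = 0.91, Ea = 0.62
E = 0.82 * 0.91 * 0.62 * 100 = 46.2644%

46.2644 %


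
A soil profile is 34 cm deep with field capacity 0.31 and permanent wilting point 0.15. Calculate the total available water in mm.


AWC = (FC - PWP) * d * 10
AWC = (0.31 - 0.15) * 34 * 10
AWC = 0.1600 * 34 * 10

54.4000 mm


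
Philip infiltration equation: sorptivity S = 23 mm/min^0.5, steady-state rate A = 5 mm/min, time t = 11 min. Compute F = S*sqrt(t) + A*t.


F = S*sqrt(t) + A*t
F = 23*sqrt(11) + 5*11
F = 23*3.316625 + 55

131.2824 mm


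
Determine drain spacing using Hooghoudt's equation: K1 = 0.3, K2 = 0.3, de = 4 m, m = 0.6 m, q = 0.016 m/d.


S^2 = 8*K2*de*m/q + 4*K1*m^2/q
S^2 = 8*0.3*4*0.6/0.016 + 4*0.3*0.6^2/0.016
S = sqrt(387.0000)

19.6723 m


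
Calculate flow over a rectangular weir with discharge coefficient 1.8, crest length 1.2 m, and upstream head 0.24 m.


Q = C * L * H^(3/2) = 1.8 * 1.2 * 0.24^1.5 = 1.8 * 1.2 * 0.117576

0.2540 m^3/s


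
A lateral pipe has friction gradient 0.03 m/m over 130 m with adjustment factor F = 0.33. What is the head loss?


hf = J * L * F = 0.03 * 130 * 0.33 = 1.2870 m

1.2870 m


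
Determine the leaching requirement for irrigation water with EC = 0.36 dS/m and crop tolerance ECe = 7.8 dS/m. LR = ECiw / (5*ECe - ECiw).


LR = ECiw / (5*ECe - ECiw)
LR = 0.36 / (5*7.8 - 0.36)
LR = 0.36 / 38.6400

0.0093


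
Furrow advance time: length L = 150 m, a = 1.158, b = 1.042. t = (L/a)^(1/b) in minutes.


t = (L/a)^(1/b)
t = (150/1.158)^(1/1.042)
t = 129.533679^(1/1.042)

106.4728 min


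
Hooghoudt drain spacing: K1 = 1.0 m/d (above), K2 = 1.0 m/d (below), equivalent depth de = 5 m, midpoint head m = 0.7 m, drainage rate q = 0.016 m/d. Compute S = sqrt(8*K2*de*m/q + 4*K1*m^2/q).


S^2 = 8*K2*de*m/q + 4*K1*m^2/q
S^2 = 8*1.0*5*0.7/0.016 + 4*1.0*0.7^2/0.016
S = sqrt(1872.5000)

43.2724 m


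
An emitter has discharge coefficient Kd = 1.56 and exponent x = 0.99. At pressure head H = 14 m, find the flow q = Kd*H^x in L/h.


q = Kd * H^x = 1.56 * 14^0.99 = 1.56 * 13.635365

21.2712 L/h


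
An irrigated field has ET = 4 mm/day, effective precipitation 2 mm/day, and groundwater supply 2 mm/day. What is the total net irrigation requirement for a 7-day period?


Daily deficit = ET - Pe - GW = 4 - 2 - 2 = 0 mm/day
NIR = 0 * 7 = 0 mm

0 mm


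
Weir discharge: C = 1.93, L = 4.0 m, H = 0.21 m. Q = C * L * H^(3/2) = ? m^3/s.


Q = C * L * H^(3/2) = 1.93 * 4.0 * 0.21^1.5 = 1.93 * 4.0 * 0.096234

0.7429 m^3/s


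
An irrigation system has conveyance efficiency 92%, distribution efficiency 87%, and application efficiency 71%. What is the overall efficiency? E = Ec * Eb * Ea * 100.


Ec = 0.92, Eb = 0.87, Ea = 0.71
E = 0.92 * 0.87 * 0.71 * 100 = 56.8284%

56.8284 %


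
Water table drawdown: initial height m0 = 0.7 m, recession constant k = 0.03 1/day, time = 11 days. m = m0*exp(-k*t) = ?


m = m0 * exp(-k*t)
m = 0.7 * exp(-0.03 * 11)
m = 0.7 * exp(-0.3300)

0.5032 m


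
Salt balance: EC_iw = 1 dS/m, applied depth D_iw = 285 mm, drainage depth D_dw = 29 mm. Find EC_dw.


EC_dw = EC_iw * D_iw / D_dw
EC_dw = 1 * 285 / 29
EC_dw = 285 / 29

9.8276 dS/m


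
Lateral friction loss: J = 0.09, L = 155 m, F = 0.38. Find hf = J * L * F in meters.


hf = J * L * F = 0.09 * 155 * 0.38 = 5.3010 m

5.3010 m


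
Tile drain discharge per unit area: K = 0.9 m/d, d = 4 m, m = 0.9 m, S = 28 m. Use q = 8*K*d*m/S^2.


q = 8*K*d*m/S^2
q = 8*0.9*4*0.9/28^2
q = 25.9200 / 784

0.0331 m/d


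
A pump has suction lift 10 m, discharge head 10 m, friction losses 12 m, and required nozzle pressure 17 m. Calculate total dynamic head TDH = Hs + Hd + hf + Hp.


TDH = Hs + Hd + hf + Hp = 10 + 10 + 12 + 17 = 49

49 m


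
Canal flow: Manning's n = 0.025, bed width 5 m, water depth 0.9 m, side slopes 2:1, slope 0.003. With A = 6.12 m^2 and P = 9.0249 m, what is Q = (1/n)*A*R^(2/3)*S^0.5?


R = A/P = 6.12/9.0249 = 0.678124
Q = (1/0.025) * 6.12 * 0.678124^(2/3) * 0.003^0.5

10.3493 m^3/s


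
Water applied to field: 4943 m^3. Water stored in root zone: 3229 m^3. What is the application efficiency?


Ea = V_root / V_field * 100 = 3229 / 4943 * 100 = 65.3247%

65.3247 %


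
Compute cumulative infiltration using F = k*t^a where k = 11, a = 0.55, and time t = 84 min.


F = k * t^a = 11 * 84^0.55
F = 11 * 11.438093

125.8190 mm


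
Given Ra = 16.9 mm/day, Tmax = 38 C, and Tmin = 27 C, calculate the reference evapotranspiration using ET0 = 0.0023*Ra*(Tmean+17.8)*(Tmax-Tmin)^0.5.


Tmean = (Tmax + Tmin)/2 = (38 + 27)/2 = 32.5
ET0 = 0.0023 * 16.9 * (32.5 + 17.8) * sqrt(38 - 27)
ET0 = 0.0023 * 16.9 * 50.3 * 3.316625

6.4845 mm/day


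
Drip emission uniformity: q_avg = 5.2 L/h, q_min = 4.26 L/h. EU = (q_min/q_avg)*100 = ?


EU = (q_min/q_avg)*100 = (4.26/5.2)*100 = 81.9231%

81.9231 %


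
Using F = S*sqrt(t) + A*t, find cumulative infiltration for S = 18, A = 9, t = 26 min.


F = S*sqrt(t) + A*t
F = 18*sqrt(26) + 9*26
F = 18*5.099020 + 234

325.7824 mm


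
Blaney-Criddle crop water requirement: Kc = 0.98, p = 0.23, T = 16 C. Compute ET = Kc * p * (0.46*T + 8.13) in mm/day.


ET = Kc * p * (0.46*T + 8.13)
ET = 0.98 * 0.23 * (0.46*16 + 8.13)
ET = 0.98 * 0.23 * 15.4900

3.4914 mm/day


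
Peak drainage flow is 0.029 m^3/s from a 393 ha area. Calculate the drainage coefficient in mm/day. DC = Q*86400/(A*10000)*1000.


DC = Q * 86400 / (A * 10000) * 1000
DC = 0.029 * 86400 / (393 * 10000) * 1000
DC = 2505600.0000 / 3930000

0.6376 mm/day


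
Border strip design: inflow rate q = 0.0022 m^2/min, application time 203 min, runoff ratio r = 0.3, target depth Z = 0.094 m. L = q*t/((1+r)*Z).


L = q*t/((1+r)*Z)
L = 0.0022*203/((1+0.3)*0.094)
L = 0.4466/0.1222

3.6547 m


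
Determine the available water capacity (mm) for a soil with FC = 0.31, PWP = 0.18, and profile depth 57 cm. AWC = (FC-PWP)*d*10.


AWC = (FC - PWP) * d * 10
AWC = (0.31 - 0.18) * 57 * 10
AWC = 0.1300 * 57 * 10

74.1000 mm


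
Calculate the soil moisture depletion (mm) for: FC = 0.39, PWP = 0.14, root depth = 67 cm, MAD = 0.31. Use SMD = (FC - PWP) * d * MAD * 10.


SMD = (FC - PWP) * d * MAD * 10
SMD = (0.39 - 0.14) * 67 * 0.31 * 10
SMD = 0.2500 * 67 * 0.31 * 10

51.9250 mm


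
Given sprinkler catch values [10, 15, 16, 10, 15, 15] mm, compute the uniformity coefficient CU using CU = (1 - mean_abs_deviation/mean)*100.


mean = 13.500000 mm
MAD = 2.333333 mm
CU = (1 - 2.333333/13.500000)*100

82.7161 %


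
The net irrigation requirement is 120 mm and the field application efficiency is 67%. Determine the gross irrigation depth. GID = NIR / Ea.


Ea = 67% = 0.67
GID = NIR / Ea = 120 / 0.67 = 179.1045 mm

179.1045 mm


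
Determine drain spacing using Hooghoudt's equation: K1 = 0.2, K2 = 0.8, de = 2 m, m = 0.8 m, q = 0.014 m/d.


S^2 = 8*K2*de*m/q + 4*K1*m^2/q
S^2 = 8*0.8*2*0.8/0.014 + 4*0.2*0.8^2/0.014
S = sqrt(768.0000)

27.7128 m


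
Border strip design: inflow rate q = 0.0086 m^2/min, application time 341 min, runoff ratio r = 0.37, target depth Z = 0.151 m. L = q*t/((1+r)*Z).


L = q*t/((1+r)*Z)
L = 0.0086*341/((1+0.37)*0.151)
L = 2.9326/0.20687

14.1761 m


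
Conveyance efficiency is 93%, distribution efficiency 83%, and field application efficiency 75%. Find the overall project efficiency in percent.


Ec = 0.93, Eb = 0.83, Ea = 0.75
E = 0.93 * 0.83 * 0.75 * 100 = 57.8925%

57.8925 %


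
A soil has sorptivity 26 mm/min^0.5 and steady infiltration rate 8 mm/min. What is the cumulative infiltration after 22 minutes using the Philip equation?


F = S*sqrt(t) + A*t
F = 26*sqrt(22) + 8*22
F = 26*4.690416 + 176

297.9508 mm


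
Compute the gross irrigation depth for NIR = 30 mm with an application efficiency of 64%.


Ea = 64% = 0.64
GID = NIR / Ea = 30 / 0.64 = 46.8750 mm

46.8750 mm


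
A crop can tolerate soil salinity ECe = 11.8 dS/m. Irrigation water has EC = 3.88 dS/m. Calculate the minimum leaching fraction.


LR = ECiw / (5*ECe - ECiw)
LR = 3.88 / (5*11.8 - 3.88)
LR = 3.88 / 55.1200

0.0704


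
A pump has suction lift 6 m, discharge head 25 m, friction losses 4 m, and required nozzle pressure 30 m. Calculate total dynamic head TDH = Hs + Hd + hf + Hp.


TDH = Hs + Hd + hf + Hp = 6 + 25 + 4 + 30 = 65

65 m


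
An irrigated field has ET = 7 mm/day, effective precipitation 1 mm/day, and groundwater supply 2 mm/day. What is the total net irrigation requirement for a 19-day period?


Daily deficit = ET - Pe - GW = 7 - 1 - 2 = 4 mm/day
NIR = 4 * 19 = 76 mm

76.0000 mm


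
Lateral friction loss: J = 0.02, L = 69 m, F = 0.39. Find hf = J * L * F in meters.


hf = J * L * F = 0.02 * 69 * 0.39 = 0.5382 m

0.5382 m


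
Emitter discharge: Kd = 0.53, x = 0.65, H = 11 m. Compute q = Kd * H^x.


q = Kd * H^x = 0.53 * 11^0.65 = 0.53 * 4.752315

2.5187 L/h


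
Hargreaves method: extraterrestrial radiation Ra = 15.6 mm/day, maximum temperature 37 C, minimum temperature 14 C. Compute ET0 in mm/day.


Tmean = (Tmax + Tmin)/2 = (37 + 14)/2 = 25.5
ET0 = 0.0023 * 15.6 * (25.5 + 17.8) * sqrt(37 - 14)
ET0 = 0.0023 * 15.6 * 43.3 * 4.795832

7.4508 mm/day


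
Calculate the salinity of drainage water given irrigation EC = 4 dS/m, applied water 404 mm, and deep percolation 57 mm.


EC_dw = EC_iw * D_iw / D_dw
EC_dw = 4 * 404 / 57
EC_dw = 1616 / 57

28.3509 dS/m


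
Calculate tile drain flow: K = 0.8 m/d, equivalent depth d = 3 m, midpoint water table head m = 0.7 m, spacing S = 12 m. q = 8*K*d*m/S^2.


q = 8*K*d*m/S^2
q = 8*0.8*3*0.7/12^2
q = 13.4400 / 144

0.0933 m/d


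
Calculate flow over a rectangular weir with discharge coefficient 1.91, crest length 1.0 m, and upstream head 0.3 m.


Q = C * L * H^(3/2) = 1.91 * 1.0 * 0.3^1.5 = 1.91 * 1.0 * 0.164317

0.3138 m^3/s


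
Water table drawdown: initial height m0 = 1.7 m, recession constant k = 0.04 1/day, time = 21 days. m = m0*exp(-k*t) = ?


m = m0 * exp(-k*t)
m = 1.7 * exp(-0.04 * 21)
m = 1.7 * exp(-0.8400)

0.7339 m


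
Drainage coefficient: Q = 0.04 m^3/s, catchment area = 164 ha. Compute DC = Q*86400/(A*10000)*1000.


DC = Q * 86400 / (A * 10000) * 1000
DC = 0.04 * 86400 / (164 * 10000) * 1000
DC = 3456000.0000 / 1640000

2.1073 mm/day


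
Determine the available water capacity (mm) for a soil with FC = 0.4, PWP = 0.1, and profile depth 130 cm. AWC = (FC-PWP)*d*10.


AWC = (FC - PWP) * d * 10
AWC = (0.4 - 0.1) * 130 * 10
AWC = 0.3000 * 130 * 10

390.0000 mm


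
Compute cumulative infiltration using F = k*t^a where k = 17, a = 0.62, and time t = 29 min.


F = k * t^a = 17 * 29^0.62
F = 17 * 8.066530

137.1310 mm


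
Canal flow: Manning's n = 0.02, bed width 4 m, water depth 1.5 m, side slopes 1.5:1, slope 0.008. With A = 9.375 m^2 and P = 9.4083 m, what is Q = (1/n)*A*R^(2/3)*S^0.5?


R = A/P = 9.375/9.4083 = 0.996461
Q = (1/0.02) * 9.375 * 0.996461^(2/3) * 0.008^0.5

41.8273 m^3/s


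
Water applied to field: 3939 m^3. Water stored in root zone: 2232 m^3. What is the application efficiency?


Ea = V_root / V_field * 100 = 2232 / 3939 * 100 = 56.6641%

56.6641 %


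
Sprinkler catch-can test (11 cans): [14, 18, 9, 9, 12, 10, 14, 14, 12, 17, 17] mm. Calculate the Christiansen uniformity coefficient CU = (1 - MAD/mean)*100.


mean = 13.272727 mm
MAD = 2.611570 mm
CU = (1 - 2.611570/13.272727)*100

80.3238 %


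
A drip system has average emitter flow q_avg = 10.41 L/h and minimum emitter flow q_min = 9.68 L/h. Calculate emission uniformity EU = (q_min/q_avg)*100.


EU = (q_min/q_avg)*100 = (9.68/10.41)*100 = 92.9875%

92.9875 %


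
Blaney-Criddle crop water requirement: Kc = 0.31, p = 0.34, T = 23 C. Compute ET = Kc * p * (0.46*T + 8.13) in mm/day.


ET = Kc * p * (0.46*T + 8.13)
ET = 0.31 * 0.34 * (0.46*23 + 8.13)
ET = 0.31 * 0.34 * 18.7100

1.9720 mm/day


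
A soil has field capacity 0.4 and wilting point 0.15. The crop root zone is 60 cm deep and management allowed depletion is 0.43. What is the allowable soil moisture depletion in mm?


SMD = (FC - PWP) * d * MAD * 10
SMD = (0.4 - 0.15) * 60 * 0.43 * 10
SMD = 0.2500 * 60 * 0.43 * 10

64.5000 mm


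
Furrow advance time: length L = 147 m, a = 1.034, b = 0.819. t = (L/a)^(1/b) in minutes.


t = (L/a)^(1/b)
t = (147/1.034)^(1/0.819)
t = 142.166344^(1/0.819)

425.1748 min


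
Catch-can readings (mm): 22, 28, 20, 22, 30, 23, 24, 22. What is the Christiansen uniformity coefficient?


mean = 23.875000 mm
MAD = 2.593750 mm
CU = (1 - 2.593750/23.875000)*100

89.1361 %


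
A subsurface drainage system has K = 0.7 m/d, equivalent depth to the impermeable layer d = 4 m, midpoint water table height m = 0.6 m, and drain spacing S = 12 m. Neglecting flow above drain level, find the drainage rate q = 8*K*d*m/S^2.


q = 8*K*d*m/S^2
q = 8*0.7*4*0.6/12^2
q = 13.4400 / 144

0.0933 m/d


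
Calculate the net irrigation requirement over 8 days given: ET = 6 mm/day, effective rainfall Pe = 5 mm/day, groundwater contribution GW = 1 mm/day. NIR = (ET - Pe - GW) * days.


Daily deficit = ET - Pe - GW = 6 - 5 - 1 = 0 mm/day
NIR = 0 * 8 = 0 mm

0 mm


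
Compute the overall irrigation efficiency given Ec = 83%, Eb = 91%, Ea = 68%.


Ec = 0.83, Eb = 0.91, Ea = 0.68
E = 0.83 * 0.91 * 0.68 * 100 = 51.3604%

51.3604 %


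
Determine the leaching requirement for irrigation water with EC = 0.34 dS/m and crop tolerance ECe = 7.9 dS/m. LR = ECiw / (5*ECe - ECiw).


LR = ECiw / (5*ECe - ECiw)
LR = 0.34 / (5*7.9 - 0.34)
LR = 0.34 / 39.1600

0.0087


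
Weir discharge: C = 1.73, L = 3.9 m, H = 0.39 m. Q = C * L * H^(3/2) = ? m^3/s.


Q = C * L * H^(3/2) = 1.73 * 3.9 * 0.39^1.5 = 1.73 * 3.9 * 0.243555

1.6433 m^3/s


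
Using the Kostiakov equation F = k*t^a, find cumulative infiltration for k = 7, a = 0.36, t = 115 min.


F = k * t^a = 7 * 115^0.36
F = 7 * 5.518883

38.6322 mm


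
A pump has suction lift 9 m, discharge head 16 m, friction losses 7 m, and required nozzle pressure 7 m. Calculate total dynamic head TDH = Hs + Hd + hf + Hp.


TDH = Hs + Hd + hf + Hp = 9 + 16 + 7 + 7 = 39

39 m


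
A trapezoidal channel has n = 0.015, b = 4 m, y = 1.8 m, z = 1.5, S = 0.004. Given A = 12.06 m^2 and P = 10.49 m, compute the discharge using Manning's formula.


R = A/P = 12.06/10.49 = 1.149666
Q = (1/0.015) * 12.06 * 1.149666^(2/3) * 0.004^0.5

55.8042 m^3/s


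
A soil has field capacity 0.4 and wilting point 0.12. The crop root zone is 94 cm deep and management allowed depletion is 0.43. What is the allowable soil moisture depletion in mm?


SMD = (FC - PWP) * d * MAD * 10
SMD = (0.4 - 0.12) * 94 * 0.43 * 10
SMD = 0.2800 * 94 * 0.43 * 10

113.1760 mm


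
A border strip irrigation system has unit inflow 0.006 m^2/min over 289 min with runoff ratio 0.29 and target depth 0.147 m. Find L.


L = q*t/((1+r)*Z)
L = 0.006*289/((1+0.29)*0.147)
L = 1.734/0.18963

9.1441 m


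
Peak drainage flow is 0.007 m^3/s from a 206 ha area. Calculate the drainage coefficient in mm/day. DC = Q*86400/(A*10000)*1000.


DC = Q * 86400 / (A * 10000) * 1000
DC = 0.007 * 86400 / (206 * 10000) * 1000
DC = 604800.0000 / 2060000

0.2936 mm/day


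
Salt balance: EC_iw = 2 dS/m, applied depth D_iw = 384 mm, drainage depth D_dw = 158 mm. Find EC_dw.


EC_dw = EC_iw * D_iw / D_dw
EC_dw = 2 * 384 / 158
EC_dw = 768 / 158

4.8608 dS/m


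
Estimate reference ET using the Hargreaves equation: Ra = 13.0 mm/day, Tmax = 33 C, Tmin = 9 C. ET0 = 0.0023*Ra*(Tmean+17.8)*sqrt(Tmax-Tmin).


Tmean = (Tmax + Tmin)/2 = (33 + 9)/2 = 21.0
ET0 = 0.0023 * 13.0 * (21.0 + 17.8) * sqrt(33 - 9)
ET0 = 0.0023 * 13.0 * 38.8 * 4.898979

5.6834 mm/day


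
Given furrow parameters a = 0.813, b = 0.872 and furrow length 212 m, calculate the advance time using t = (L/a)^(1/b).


t = (L/a)^(1/b)
t = (212/0.813)^(1/0.872)
t = 260.762608^(1/0.872)

590.0972 min


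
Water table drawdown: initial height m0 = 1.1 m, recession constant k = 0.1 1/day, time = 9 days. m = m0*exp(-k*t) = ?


m = m0 * exp(-k*t)
m = 1.1 * exp(-0.1 * 9)
m = 1.1 * exp(-0.9000)

0.4472 m


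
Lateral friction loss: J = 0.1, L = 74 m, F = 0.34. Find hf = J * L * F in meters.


hf = J * L * F = 0.1 * 74 * 0.34 = 2.5160 m

2.5160 m


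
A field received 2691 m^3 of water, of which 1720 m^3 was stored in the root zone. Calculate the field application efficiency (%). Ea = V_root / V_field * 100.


Ea = V_root / V_field * 100 = 1720 / 2691 * 100 = 63.9168%

63.9168 %


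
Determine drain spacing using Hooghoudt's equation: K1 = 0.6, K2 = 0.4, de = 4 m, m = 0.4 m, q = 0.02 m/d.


S^2 = 8*K2*de*m/q + 4*K1*m^2/q
S^2 = 8*0.4*4*0.4/0.02 + 4*0.6*0.4^2/0.02
S = sqrt(275.2000)

16.5892 m


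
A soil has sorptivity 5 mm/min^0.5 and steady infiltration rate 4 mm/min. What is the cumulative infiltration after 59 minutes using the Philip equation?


F = S*sqrt(t) + A*t
F = 5*sqrt(59) + 4*59
F = 5*7.681146 + 236

274.4057 mm


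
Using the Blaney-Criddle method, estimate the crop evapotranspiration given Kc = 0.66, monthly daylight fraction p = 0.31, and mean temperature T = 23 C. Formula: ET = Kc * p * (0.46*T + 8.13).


ET = Kc * p * (0.46*T + 8.13)
ET = 0.66 * 0.31 * (0.46*23 + 8.13)
ET = 0.66 * 0.31 * 18.7100

3.8281 mm/day


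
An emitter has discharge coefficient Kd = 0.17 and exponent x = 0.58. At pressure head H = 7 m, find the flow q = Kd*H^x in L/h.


q = Kd * H^x = 0.17 * 7^0.58 = 0.17 * 3.091412

0.5255 L/h


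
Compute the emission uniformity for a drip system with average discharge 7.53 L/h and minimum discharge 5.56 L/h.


EU = (q_min/q_avg)*100 = (5.56/7.53)*100 = 73.8380%

73.8380 %


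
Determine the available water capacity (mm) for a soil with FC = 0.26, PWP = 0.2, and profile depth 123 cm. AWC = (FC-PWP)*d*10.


AWC = (FC - PWP) * d * 10
AWC = (0.26 - 0.2) * 123 * 10
AWC = 0.0600 * 123 * 10

73.8000 mm


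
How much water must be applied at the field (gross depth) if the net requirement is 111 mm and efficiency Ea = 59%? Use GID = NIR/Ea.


Ea = 59% = 0.59
GID = NIR / Ea = 111 / 0.59 = 188.1356 mm

188.1356 mm


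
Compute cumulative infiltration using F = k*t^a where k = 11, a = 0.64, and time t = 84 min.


F = k * t^a = 11 * 84^0.64
F = 11 * 17.042713

187.4698 mm


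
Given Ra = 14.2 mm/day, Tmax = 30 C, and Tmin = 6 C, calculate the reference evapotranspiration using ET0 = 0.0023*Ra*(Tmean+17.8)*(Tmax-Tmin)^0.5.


Tmean = (Tmax + Tmin)/2 = (30 + 6)/2 = 18.0
ET0 = 0.0023 * 14.2 * (18.0 + 17.8) * sqrt(30 - 6)
ET0 = 0.0023 * 14.2 * 35.8 * 4.898979

5.7280 mm/day


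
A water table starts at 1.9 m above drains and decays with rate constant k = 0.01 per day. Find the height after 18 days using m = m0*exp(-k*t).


m = m0 * exp(-k*t)
m = 1.9 * exp(-0.01 * 18)
m = 1.9 * exp(-0.1800)

1.5870 m


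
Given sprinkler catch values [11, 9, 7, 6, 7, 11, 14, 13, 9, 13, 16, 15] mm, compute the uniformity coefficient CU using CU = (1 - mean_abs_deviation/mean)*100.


mean = 10.916667 mm
MAD = 2.763889 mm
CU = (1 - 2.763889/10.916667)*100

74.6819 %


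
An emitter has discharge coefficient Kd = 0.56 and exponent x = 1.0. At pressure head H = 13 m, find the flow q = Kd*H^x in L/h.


q = Kd * H^x = 0.56 * 13^1.0 = 0.56 * 13.000000

7.2800 L/h


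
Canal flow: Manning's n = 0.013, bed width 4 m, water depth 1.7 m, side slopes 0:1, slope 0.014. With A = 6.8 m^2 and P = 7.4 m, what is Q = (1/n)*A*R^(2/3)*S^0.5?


R = A/P = 6.8/7.4 = 0.918919
Q = (1/0.013) * 6.8 * 0.918919^(2/3) * 0.014^0.5

58.4989 m^3/s


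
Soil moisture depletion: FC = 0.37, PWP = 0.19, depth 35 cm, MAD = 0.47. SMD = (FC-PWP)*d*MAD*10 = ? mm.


SMD = (FC - PWP) * d * MAD * 10
SMD = (0.37 - 0.19) * 35 * 0.47 * 10
SMD = 0.1800 * 35 * 0.47 * 10

29.6100 mm


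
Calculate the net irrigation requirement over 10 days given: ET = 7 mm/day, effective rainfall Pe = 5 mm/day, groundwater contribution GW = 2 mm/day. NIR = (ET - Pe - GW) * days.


Daily deficit = ET - Pe - GW = 7 - 5 - 2 = 0 mm/day
NIR = 0 * 10 = 0 mm

0 mm


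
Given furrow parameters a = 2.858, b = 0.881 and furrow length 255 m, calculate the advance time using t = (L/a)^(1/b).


t = (L/a)^(1/b)
t = (255/2.858)^(1/0.881)
t = 89.223233^(1/0.881)

163.6577 min


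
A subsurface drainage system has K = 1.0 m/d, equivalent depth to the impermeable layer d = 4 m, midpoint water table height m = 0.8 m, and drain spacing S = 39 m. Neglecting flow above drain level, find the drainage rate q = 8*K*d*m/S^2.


q = 8*K*d*m/S^2
q = 8*1.0*4*0.8/39^2
q = 25.6000 / 1521

0.0168 m/d


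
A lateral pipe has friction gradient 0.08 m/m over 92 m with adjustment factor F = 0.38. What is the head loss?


hf = J * L * F = 0.08 * 92 * 0.38 = 2.7968 m

2.7968 m


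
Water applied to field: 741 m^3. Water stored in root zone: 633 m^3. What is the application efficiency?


Ea = V_root / V_field * 100 = 633 / 741 * 100 = 85.4251%

85.4251 %


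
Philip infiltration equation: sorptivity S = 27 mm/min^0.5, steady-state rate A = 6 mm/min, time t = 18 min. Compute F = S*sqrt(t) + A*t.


F = S*sqrt(t) + A*t
F = 27*sqrt(18) + 6*18
F = 27*4.242641 + 108

222.5513 mm


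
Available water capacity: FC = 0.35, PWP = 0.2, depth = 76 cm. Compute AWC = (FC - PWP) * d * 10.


AWC = (FC - PWP) * d * 10
AWC = (0.35 - 0.2) * 76 * 10
AWC = 0.1500 * 76 * 10

114.0000 mm


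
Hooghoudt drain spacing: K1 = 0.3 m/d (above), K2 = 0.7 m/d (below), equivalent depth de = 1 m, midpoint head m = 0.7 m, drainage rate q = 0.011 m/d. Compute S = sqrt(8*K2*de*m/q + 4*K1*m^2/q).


S^2 = 8*K2*de*m/q + 4*K1*m^2/q
S^2 = 8*0.7*1*0.7/0.011 + 4*0.3*0.7^2/0.011
S = sqrt(409.8182)

20.2440 m


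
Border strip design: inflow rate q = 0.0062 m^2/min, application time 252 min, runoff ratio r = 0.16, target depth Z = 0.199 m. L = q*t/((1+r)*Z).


L = q*t/((1+r)*Z)
L = 0.0062*252/((1+0.16)*0.199)
L = 1.5624/0.23084

6.7683 m


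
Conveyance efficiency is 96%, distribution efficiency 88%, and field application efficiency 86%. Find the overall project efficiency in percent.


Ec = 0.96, Eb = 0.88, Ea = 0.86
E = 0.96 * 0.88 * 0.86 * 100 = 72.6528%

72.6528 %


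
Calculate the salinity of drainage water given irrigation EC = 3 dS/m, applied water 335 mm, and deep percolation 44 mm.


EC_dw = EC_iw * D_iw / D_dw
EC_dw = 3 * 335 / 44
EC_dw = 1005 / 44

22.8409 dS/m


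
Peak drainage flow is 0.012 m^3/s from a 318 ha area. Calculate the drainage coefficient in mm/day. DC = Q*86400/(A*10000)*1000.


DC = Q * 86400 / (A * 10000) * 1000
DC = 0.012 * 86400 / (318 * 10000) * 1000
DC = 1036800.0000 / 3180000

0.3260 mm/day


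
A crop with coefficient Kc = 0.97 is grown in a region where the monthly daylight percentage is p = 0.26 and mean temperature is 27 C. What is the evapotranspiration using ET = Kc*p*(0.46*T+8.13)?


ET = Kc * p * (0.46*T + 8.13)
ET = 0.97 * 0.26 * (0.46*27 + 8.13)
ET = 0.97 * 0.26 * 20.5500

5.1827 mm/day


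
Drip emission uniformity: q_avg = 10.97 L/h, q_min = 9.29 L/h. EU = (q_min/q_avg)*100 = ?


EU = (q_min/q_avg)*100 = (9.29/10.97)*100 = 84.6855%

84.6855 %


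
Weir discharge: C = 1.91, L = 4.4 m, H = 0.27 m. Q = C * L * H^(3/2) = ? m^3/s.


Q = C * L * H^(3/2) = 1.91 * 4.4 * 0.27^1.5 = 1.91 * 4.4 * 0.140296

1.1790 m^3/s


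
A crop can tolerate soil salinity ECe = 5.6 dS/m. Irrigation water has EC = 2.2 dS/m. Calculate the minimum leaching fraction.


LR = ECiw / (5*ECe - ECiw)
LR = 2.2 / (5*5.6 - 2.2)
LR = 2.2 / 25.8000

0.0853


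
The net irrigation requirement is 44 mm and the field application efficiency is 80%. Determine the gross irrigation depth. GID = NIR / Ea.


Ea = 80% = 0.8
GID = NIR / Ea = 44 / 0.8 = 55.0000 mm

55.0000 mm


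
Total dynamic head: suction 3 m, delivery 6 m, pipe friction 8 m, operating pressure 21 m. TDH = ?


TDH = Hs + Hd + hf + Hp = 3 + 6 + 8 + 21 = 38

38 m


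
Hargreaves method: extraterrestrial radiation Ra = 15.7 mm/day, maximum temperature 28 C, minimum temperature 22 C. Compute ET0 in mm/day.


Tmean = (Tmax + Tmin)/2 = (28 + 22)/2 = 25.0
ET0 = 0.0023 * 15.7 * (25.0 + 17.8) * sqrt(28 - 22)
ET0 = 0.0023 * 15.7 * 42.8 * 2.449490

3.7857 mm/day


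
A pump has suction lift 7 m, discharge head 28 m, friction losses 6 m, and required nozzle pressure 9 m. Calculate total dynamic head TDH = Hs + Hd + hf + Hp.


TDH = Hs + Hd + hf + Hp = 7 + 28 + 6 + 9 = 50

50 m


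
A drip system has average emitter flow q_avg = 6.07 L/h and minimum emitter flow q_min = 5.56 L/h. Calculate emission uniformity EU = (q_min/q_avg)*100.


EU = (q_min/q_avg)*100 = (5.56/6.07)*100 = 91.5980%

91.5980 %


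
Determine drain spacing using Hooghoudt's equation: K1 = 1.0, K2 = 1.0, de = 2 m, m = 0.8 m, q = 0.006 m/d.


S^2 = 8*K2*de*m/q + 4*K1*m^2/q
S^2 = 8*1.0*2*0.8/0.006 + 4*1.0*0.8^2/0.006
S = sqrt(2560.0000)

50.5964 m


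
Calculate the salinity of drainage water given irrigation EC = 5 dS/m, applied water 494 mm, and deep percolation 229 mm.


EC_dw = EC_iw * D_iw / D_dw
EC_dw = 5 * 494 / 229
EC_dw = 2470 / 229

10.7860 dS/m


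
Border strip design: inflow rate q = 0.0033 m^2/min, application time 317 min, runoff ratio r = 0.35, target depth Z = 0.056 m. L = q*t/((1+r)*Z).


L = q*t/((1+r)*Z)
L = 0.0033*317/((1+0.35)*0.056)
L = 1.0461/0.0756

13.8373 m


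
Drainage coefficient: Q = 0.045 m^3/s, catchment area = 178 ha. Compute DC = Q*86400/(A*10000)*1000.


DC = Q * 86400 / (A * 10000) * 1000
DC = 0.045 * 86400 / (178 * 10000) * 1000
DC = 3888000.0000 / 1780000

2.1843 mm/day


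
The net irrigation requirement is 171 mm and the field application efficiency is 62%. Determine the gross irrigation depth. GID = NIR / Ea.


Ea = 62% = 0.62
GID = NIR / Ea = 171 / 0.62 = 275.8065 mm

275.8065 mm


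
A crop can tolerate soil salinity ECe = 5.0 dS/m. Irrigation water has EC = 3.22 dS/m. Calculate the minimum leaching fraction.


LR = ECiw / (5*ECe - ECiw)
LR = 3.22 / (5*5.0 - 3.22)
LR = 3.22 / 21.7800

0.1478


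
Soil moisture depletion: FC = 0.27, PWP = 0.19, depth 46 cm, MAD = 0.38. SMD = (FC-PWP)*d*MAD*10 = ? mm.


SMD = (FC - PWP) * d * MAD * 10
SMD = (0.27 - 0.19) * 46 * 0.38 * 10
SMD = 0.0800 * 46 * 0.38 * 10

13.9840 mm


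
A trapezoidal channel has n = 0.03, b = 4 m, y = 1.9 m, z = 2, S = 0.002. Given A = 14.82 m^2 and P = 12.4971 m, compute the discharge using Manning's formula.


R = A/P = 14.82/12.4971 = 1.185875
Q = (1/0.03) * 14.82 * 1.185875^(2/3) * 0.002^0.5

24.7515 m^3/s


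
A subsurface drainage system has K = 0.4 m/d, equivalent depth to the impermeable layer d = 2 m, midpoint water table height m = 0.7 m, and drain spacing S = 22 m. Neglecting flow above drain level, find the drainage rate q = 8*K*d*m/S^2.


q = 8*K*d*m/S^2
q = 8*0.4*2*0.7/22^2
q = 4.4800 / 484

0.0093 m/d


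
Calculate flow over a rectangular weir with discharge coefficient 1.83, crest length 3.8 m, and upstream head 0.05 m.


Q = C * L * H^(3/2) = 1.83 * 3.8 * 0.05^1.5 = 1.83 * 3.8 * 0.011180

0.0777 m^3/s


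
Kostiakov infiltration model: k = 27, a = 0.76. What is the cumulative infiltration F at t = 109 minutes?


F = k * t^a = 27 * 109^0.76
F = 27 * 35.354454

954.5703 mm


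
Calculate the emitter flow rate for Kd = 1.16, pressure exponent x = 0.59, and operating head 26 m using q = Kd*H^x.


q = Kd * H^x = 1.16 * 26^0.59 = 1.16 * 6.836507

7.9303 L/h


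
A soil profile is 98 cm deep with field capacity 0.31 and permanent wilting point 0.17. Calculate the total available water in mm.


AWC = (FC - PWP) * d * 10
AWC = (0.31 - 0.17) * 98 * 10
AWC = 0.1400 * 98 * 10

137.2000 mm


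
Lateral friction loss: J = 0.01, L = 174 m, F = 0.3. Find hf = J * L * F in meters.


hf = J * L * F = 0.01 * 174 * 0.3 = 0.5220 m

0.5220 m


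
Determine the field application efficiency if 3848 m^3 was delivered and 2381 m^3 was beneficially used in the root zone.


Ea = V_root / V_field * 100 = 2381 / 3848 * 100 = 61.8763%

61.8763 %


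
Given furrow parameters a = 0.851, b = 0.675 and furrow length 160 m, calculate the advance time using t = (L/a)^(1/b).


t = (L/a)^(1/b)
t = (160/0.851)^(1/0.675)
t = 188.014101^(1/0.675)

2339.7583 min


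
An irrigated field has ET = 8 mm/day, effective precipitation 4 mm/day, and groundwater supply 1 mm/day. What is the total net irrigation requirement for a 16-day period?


Daily deficit = ET - Pe - GW = 8 - 4 - 1 = 3 mm/day
NIR = 3 * 16 = 48 mm

48.0000 mm


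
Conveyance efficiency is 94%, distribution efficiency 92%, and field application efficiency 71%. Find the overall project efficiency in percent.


Ec = 0.94, Eb = 0.92, Ea = 0.71
E = 0.94 * 0.92 * 0.71 * 100 = 61.4008%

61.4008 %


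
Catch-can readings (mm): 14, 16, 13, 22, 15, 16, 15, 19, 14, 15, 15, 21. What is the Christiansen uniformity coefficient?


mean = 16.250000 mm
MAD = 2.208333 mm
CU = (1 - 2.208333/16.250000)*100

86.4103 %


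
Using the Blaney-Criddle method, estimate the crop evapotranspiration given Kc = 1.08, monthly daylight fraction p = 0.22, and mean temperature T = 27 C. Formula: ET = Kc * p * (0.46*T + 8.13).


ET = Kc * p * (0.46*T + 8.13)
ET = 1.08 * 0.22 * (0.46*27 + 8.13)
ET = 1.08 * 0.22 * 20.5500

4.8827 mm/day


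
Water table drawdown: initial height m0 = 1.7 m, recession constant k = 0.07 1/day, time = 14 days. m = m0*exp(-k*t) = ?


m = m0 * exp(-k*t)
m = 1.7 * exp(-0.07 * 14)
m = 1.7 * exp(-0.9800)

0.6380 m


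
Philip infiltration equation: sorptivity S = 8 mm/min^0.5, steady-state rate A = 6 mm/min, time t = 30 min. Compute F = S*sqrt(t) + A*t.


F = S*sqrt(t) + A*t
F = 8*sqrt(30) + 6*30
F = 8*5.477226 + 180

223.8178 mm


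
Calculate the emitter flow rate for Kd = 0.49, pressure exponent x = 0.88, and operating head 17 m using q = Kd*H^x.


q = Kd * H^x = 0.49 * 17^0.88 = 0.49 * 12.100270

5.9291 L/h


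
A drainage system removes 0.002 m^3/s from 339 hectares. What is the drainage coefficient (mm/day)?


DC = Q * 86400 / (A * 10000) * 1000
DC = 0.002 * 86400 / (339 * 10000) * 1000
DC = 172800.0000 / 3390000

0.0510 mm/day


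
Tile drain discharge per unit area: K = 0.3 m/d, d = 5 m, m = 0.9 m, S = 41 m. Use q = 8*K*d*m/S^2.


q = 8*K*d*m/S^2
q = 8*0.3*5*0.9/41^2
q = 10.8000 / 1681

0.0064 m/d


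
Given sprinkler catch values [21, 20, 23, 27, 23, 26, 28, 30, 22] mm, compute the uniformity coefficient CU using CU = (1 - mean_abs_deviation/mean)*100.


mean = 24.444444 mm
MAD = 2.938272 mm
CU = (1 - 2.938272/24.444444)*100

87.9798 %


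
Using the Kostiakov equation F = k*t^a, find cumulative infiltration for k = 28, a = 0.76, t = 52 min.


F = k * t^a = 28 * 52^0.76
F = 28 * 20.144781

564.0539 mm


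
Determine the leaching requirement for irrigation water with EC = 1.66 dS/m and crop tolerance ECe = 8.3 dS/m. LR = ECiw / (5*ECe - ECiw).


LR = ECiw / (5*ECe - ECiw)
LR = 1.66 / (5*8.3 - 1.66)
LR = 1.66 / 39.8400

0.0417


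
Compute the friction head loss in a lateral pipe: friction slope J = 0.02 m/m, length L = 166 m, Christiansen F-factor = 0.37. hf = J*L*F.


hf = J * L * F = 0.02 * 166 * 0.37 = 1.2284 m

1.2284 m


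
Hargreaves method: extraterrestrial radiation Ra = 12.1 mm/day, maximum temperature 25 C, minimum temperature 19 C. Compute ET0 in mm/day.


Tmean = (Tmax + Tmin)/2 = (25 + 19)/2 = 22.0
ET0 = 0.0023 * 12.1 * (22.0 + 17.8) * sqrt(25 - 19)
ET0 = 0.0023 * 12.1 * 39.8 * 2.449490

2.7131 mm/day


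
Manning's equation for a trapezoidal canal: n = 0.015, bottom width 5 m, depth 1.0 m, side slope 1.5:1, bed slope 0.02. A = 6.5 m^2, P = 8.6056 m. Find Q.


R = A/P = 6.5/8.6056 = 0.755322
Q = (1/0.015) * 6.5 * 0.755322^(2/3) * 0.02^0.5

50.8267 m^3/s


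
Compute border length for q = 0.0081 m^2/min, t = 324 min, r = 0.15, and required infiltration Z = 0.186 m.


L = q*t/((1+r)*Z)
L = 0.0081*324/((1+0.15)*0.186)
L = 2.6244/0.2139

12.2693 m


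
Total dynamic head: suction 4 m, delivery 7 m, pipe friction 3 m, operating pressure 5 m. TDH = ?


TDH = Hs + Hd + hf + Hp = 4 + 7 + 3 + 5 = 19

19 m


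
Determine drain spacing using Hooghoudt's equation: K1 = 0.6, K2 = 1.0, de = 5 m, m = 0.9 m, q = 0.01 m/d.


S^2 = 8*K2*de*m/q + 4*K1*m^2/q
S^2 = 8*1.0*5*0.9/0.01 + 4*0.6*0.9^2/0.01
S = sqrt(3794.4000)

61.5987 m


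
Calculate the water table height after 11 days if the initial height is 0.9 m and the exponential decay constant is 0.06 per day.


m = m0 * exp(-k*t)
m = 0.9 * exp(-0.06 * 11)
m = 0.9 * exp(-0.6600)

0.4652 m


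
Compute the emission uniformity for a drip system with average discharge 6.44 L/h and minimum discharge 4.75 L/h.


EU = (q_min/q_avg)*100 = (4.75/6.44)*100 = 73.7578%

73.7578 %


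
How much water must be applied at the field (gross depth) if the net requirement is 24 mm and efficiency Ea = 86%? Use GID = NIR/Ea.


Ea = 86% = 0.86
GID = NIR / Ea = 24 / 0.86 = 27.9070 mm

27.9070 mm


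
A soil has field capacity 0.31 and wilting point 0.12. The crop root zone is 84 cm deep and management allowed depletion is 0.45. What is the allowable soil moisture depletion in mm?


SMD = (FC - PWP) * d * MAD * 10
SMD = (0.31 - 0.12) * 84 * 0.45 * 10
SMD = 0.1900 * 84 * 0.45 * 10

71.8200 mm


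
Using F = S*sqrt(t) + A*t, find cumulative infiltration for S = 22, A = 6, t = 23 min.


F = S*sqrt(t) + A*t
F = 22*sqrt(23) + 6*23
F = 22*4.795832 + 138

243.5083 mm


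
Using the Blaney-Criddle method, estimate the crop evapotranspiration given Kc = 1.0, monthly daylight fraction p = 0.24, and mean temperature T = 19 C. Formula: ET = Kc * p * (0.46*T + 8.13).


ET = Kc * p * (0.46*T + 8.13)
ET = 1.0 * 0.24 * (0.46*19 + 8.13)
ET = 1.0 * 0.24 * 16.8700

4.0488 mm/day


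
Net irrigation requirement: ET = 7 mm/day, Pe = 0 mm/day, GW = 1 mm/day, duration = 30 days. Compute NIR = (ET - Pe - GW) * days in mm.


Daily deficit = ET - Pe - GW = 7 - 0 - 1 = 6 mm/day
NIR = 6 * 30 = 180 mm

180.0000 mm


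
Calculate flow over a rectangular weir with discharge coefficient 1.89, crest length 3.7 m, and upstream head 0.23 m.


Q = C * L * H^(3/2) = 1.89 * 3.7 * 0.23^1.5 = 1.89 * 3.7 * 0.110304

0.7714 m^3/s


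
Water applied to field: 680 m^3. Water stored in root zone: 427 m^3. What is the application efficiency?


Ea = V_root / V_field * 100 = 427 / 680 * 100 = 62.7941%

62.7941 %


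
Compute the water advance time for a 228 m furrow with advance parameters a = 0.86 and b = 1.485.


t = (L/a)^(1/b)
t = (228/0.86)^(1/1.485)
t = 265.116279^(1/1.485)

42.8493 min


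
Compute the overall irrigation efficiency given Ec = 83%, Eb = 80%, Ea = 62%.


Ec = 0.83, Eb = 0.8, Ea = 0.62
E = 0.83 * 0.8 * 0.62 * 100 = 41.1680%

41.1680 %


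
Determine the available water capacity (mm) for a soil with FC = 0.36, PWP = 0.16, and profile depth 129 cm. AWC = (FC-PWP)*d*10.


AWC = (FC - PWP) * d * 10
AWC = (0.36 - 0.16) * 129 * 10
AWC = 0.2000 * 129 * 10

258.0000 mm


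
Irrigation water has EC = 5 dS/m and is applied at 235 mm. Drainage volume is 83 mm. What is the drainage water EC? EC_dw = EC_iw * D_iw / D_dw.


EC_dw = EC_iw * D_iw / D_dw
EC_dw = 5 * 235 / 83
EC_dw = 1175 / 83

14.1566 dS/m


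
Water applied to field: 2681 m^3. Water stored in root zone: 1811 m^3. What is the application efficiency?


Ea = V_root / V_field * 100 = 1811 / 2681 * 100 = 67.5494%

67.5494 %


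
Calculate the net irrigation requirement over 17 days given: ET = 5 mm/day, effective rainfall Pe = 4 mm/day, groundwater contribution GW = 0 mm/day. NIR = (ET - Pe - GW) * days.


Daily deficit = ET - Pe - GW = 5 - 4 - 0 = 1 mm/day
NIR = 1 * 17 = 17 mm

17.0000 mm


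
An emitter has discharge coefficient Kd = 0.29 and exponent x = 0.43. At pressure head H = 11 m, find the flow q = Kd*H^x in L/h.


q = Kd * H^x = 0.29 * 11^0.43 = 0.29 * 2.804135

0.8132 L/h


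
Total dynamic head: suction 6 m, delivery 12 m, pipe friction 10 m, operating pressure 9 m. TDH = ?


TDH = Hs + Hd + hf + Hp = 6 + 12 + 10 + 9 = 37

37 m


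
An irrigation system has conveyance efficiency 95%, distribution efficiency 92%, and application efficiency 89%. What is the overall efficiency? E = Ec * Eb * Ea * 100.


Ec = 0.95, Eb = 0.92, Ea = 0.89
E = 0.95 * 0.92 * 0.89 * 100 = 77.7860%

77.7860 %


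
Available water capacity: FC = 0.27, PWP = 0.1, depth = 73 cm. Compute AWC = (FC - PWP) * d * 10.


AWC = (FC - PWP) * d * 10
AWC = (0.27 - 0.1) * 73 * 10
AWC = 0.1700 * 73 * 10

124.1000 mm


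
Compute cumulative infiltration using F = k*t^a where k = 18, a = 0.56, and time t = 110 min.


F = k * t^a = 18 * 110^0.56
F = 18 * 13.905285

250.2951 mm


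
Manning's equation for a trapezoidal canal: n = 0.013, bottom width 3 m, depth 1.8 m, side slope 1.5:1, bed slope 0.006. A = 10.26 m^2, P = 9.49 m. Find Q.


R = A/P = 10.26/9.49 = 1.081138
Q = (1/0.013) * 10.26 * 1.081138^(2/3) * 0.006^0.5

64.3972 m^3/s


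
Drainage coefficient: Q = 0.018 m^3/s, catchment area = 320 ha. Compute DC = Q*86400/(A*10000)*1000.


DC = Q * 86400 / (A * 10000) * 1000
DC = 0.018 * 86400 / (320 * 10000) * 1000
DC = 1555200.0000 / 3200000

0.4860 mm/day


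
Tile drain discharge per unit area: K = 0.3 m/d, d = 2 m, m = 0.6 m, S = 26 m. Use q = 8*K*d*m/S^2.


q = 8*K*d*m/S^2
q = 8*0.3*2*0.6/26^2
q = 2.8800 / 676

0.0043 m/d


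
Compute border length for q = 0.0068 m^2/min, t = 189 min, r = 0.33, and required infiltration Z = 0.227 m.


L = q*t/((1+r)*Z)
L = 0.0068*189/((1+0.33)*0.227)
L = 1.2852/0.30191

4.2569 m


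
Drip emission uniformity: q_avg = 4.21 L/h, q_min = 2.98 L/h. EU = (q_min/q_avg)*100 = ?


EU = (q_min/q_avg)*100 = (2.98/4.21)*100 = 70.7838%

70.7838 %


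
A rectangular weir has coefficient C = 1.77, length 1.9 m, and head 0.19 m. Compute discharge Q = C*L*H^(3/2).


Q = C * L * H^(3/2) = 1.77 * 1.9 * 0.19^1.5 = 1.77 * 1.9 * 0.082819

0.2785 m^3/s


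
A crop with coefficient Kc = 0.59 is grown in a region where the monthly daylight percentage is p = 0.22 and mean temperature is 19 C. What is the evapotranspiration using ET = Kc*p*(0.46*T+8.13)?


ET = Kc * p * (0.46*T + 8.13)
ET = 0.59 * 0.22 * (0.46*19 + 8.13)
ET = 0.59 * 0.22 * 16.8700

2.1897 mm/day
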